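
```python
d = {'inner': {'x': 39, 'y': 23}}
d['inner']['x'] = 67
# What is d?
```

After line 1: d = {'inner': {'x': 39, 'y': 23}}
After line 2 (inner x overwritten): d = {'inner': {'x': 67, 'y': 23}}

{'inner': {'x': 67, 'y': 23}}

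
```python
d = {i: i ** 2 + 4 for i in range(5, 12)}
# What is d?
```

{5: 29, 6: 40, 7: 53, 8: 68, 9: 85, 10: 104, 11: 125}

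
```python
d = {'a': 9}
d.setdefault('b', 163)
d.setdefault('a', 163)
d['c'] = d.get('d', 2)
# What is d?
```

After line 1: d = {'a': 9}
After line 2 (setdefault adds 'b'=163): d = {'a': 9, 'b': 163}
After line 3 (setdefault 'a' no-op, already exists): d = {'a': 9, 'b': 163}
After line 4 (get('d', 2) returns default since 'd' not in d): d = {'a': 9, 'b': 163, 'c': 2}

{'a': 9, 'b': 163, 'c': 2}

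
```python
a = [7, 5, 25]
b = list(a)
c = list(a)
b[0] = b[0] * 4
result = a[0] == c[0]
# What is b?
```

After line 1: a = [7, 5, 25]
After line 2 (b = list(a), copy): a = [7, 5, 25], b = [7, 5, 25]
After line 3 (c = list(a) is a copy, new object): c = [7, 5, 25]
After line 4 (b[0] = 7 * 4 = 28; only b mutates (copy)): a = [7, 5, 25], b = [28, 5, 25], c = [7, 5, 25]
After line 5 (a[0] = 7, c[0] = 7; result = True)

[28, 5, 25]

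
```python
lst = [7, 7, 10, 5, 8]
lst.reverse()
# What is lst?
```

[8, 5, 10, 7, 7]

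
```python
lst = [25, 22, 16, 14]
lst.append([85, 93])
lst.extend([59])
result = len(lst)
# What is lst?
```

After line 1: lst = [25, 22, 16, 14]
After line 2 (append adds [85, 93] as single element): lst = [25, 22, 16, 14, [85, 93]]
After line 3 (extend unpacks [59], adds 59): lst = [25, 22, 16, 14, [85, 93], 59]
After line 4: result = len(lst) = 6

[25, 22, 16, 14, [85, 93], 59]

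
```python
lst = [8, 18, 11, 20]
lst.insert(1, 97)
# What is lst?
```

[8, 97, 18, 11, 20]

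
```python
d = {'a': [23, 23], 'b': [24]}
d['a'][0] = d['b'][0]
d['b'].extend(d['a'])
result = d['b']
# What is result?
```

After line 1: d = {'a': [23, 23], 'b': [24]}
After line 2 (a[0] = b[0] = 24): d = {'a': [24, 23], 'b': [24]}
After line 3 (b.extend(a) appends [24, 23]): d = {'a': [24, 23], 'b': [24, 24, 23]}
After line 4: result = d['b'] = [24, 24, 23]

[24, 24, 23]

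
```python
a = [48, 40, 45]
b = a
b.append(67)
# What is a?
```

After line 1: a = [48, 40, 45]
After line 2 (b = a is an alias, same object): a = [48, 40, 45], b = [48, 40, 45]
After line 3 (b.append mutates the shared list): a = [48, 40, 45, 67], b = [48, 40, 45, 67]

[48, 40, 45, 67]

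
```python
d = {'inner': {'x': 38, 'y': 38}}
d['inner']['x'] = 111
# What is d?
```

After line 1: d = {'inner': {'x': 38, 'y': 38}}
After line 2 (inner x overwritten): d = {'inner': {'x': 111, 'y': 38}}

{'inner': {'x': 111, 'y': 38}}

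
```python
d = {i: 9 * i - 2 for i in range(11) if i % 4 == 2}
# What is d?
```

{2: 16, 6: 52, 10: 88}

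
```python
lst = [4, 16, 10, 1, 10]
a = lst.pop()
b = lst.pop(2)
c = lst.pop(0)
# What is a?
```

After line 1: lst = [4, 16, 10, 1, 10]
After line 2 (pop() -> a = 10): lst = [4, 16, 10, 1]
After line 3 (pop(2) -> b = 10): lst = [4, 16, 1]
After line 4 (pop(0) -> c = 4): lst = [16, 1]

10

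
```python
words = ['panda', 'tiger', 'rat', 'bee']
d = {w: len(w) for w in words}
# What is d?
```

{'panda': 5, 'tiger': 5, 'rat': 3, 'bee': 3}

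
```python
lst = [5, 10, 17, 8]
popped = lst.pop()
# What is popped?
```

8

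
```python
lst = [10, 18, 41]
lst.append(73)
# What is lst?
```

[10, 18, 41, 73]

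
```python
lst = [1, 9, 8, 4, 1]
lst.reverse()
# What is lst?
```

[1, 4, 8, 9, 1]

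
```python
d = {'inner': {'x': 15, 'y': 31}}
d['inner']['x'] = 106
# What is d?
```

After line 1: d = {'inner': {'x': 15, 'y': 31}}
After line 2 (inner x overwritten): d = {'inner': {'x': 106, 'y': 31}}

{'inner': {'x': 106, 'y': 31}}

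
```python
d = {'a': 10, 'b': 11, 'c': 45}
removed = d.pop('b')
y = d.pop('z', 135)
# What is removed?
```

After line 1: d = {'a': 10, 'b': 11, 'c': 45}
After line 2 (pop 'b' returns 11): d = {'a': 10, 'c': 45}, removed = 11
After line 3 (pop 'z' missing, returns default 135): d = {'a': 10, 'c': 45}, y = 135

11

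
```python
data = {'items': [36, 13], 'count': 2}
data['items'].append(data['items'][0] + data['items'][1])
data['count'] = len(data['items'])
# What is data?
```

After line 1: data = {'items': [36, 13], 'count': 2}
After line 2 (append 36 + 13 = 49): data = {'items': [36, 13, 49], 'count': 2}
After line 3 (count = len(items) = 3): data = {'items': [36, 13, 49], 'count': 3}

{'items': [36, 13, 49], 'count': 3}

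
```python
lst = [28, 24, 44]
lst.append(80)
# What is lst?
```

[28, 24, 44, 80]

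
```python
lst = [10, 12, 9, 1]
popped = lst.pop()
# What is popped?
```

1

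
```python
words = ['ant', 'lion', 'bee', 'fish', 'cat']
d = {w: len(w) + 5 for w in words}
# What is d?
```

{'ant': 8, 'lion': 9, 'bee': 8, 'fish': 9, 'cat': 8}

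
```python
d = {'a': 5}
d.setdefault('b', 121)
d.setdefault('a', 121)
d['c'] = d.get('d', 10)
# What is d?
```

After line 1: d = {'a': 5}
After line 2 (setdefault adds 'b'=121): d = {'a': 5, 'b': 121}
After line 3 (setdefault 'a' no-op, already exists): d = {'a': 5, 'b': 121}
After line 4 (get('d', 10) returns default since 'd' not in d): d = {'a': 5, 'b': 121, 'c': 10}

{'a': 5, 'b': 121, 'c': 10}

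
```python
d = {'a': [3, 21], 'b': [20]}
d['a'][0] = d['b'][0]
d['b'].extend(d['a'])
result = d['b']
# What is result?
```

After line 1: d = {'a': [3, 21], 'b': [20]}
After line 2 (a[0] = b[0] = 20): d = {'a': [20, 21], 'b': [20]}
After line 3 (b.extend(a) appends [20, 21]): d = {'a': [20, 21], 'b': [20, 20, 21]}
After line 4: result = d['b'] = [20, 20, 21]

[20, 20, 21]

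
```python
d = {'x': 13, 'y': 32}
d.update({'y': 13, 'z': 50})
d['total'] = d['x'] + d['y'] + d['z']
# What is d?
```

After line 1: d = {'x': 13, 'y': 32}
After line 2 (y overwritten, z added): d = {'x': 13, 'y': 13, 'z': 50}
After line 3 (total = 13 + 13 + 50 = 76): d = {'x': 13, 'y': 13, 'z': 50, 'total': 76}

{'x': 13, 'y': 13, 'z': 50, 'total': 76}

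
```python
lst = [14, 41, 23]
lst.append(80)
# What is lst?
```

[14, 41, 23, 80]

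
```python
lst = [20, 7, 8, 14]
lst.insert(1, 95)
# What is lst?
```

[20, 95, 7, 8, 14]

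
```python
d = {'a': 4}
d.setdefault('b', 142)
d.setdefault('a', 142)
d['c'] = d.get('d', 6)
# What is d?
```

After line 1: d = {'a': 4}
After line 2 (setdefault adds 'b'=142): d = {'a': 4, 'b': 142}
After line 3 (setdefault 'a' no-op, already exists): d = {'a': 4, 'b': 142}
After line 4 (get('d', 6) returns default since 'd' not in d): d = {'a': 4, 'b': 142, 'c': 6}

{'a': 4, 'b': 142, 'c': 6}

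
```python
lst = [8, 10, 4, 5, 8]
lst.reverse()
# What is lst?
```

[8, 5, 4, 10, 8]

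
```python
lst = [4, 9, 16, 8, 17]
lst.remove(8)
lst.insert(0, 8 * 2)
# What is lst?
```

After line 1: lst = [4, 9, 16, 8, 17]
After line 2 (remove first 8): lst = [4, 9, 16, 17]
After line 3 (insert 16 at index 0): lst = [16, 4, 9, 16, 17]

[16, 4, 9, 16, 17]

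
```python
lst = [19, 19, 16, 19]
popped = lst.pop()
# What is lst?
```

[19, 19, 16]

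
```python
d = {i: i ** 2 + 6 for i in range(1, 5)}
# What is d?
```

{1: 7, 2: 10, 3: 15, 4: 22}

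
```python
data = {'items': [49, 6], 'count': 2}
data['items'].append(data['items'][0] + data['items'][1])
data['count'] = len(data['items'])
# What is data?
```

After line 1: data = {'items': [49, 6], 'count': 2}
After line 2 (append 49 + 6 = 55): data = {'items': [49, 6, 55], 'count': 2}
After line 3 (count = len(items) = 3): data = {'items': [49, 6, 55], 'count': 3}

{'items': [49, 6, 55], 'count': 3}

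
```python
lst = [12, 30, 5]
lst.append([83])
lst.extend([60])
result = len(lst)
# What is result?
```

After line 1: lst = [12, 30, 5]
After line 2 (append adds [83] as single element): lst = [12, 30, 5, [83]]
After line 3 (extend unpacks [60], adds 60): lst = [12, 30, 5, [83], 60]
After line 4: result = len(lst) = 5

5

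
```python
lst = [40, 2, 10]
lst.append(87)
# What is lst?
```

[40, 2, 10, 87]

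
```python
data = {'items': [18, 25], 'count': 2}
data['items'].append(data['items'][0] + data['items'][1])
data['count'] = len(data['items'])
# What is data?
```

After line 1: data = {'items': [18, 25], 'count': 2}
After line 2 (append 18 + 25 = 43): data = {'items': [18, 25, 43], 'count': 2}
After line 3 (count = len(items) = 3): data = {'items': [18, 25, 43], 'count': 3}

{'items': [18, 25, 43], 'count': 3}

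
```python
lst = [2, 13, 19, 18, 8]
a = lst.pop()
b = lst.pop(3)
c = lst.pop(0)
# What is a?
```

After line 1: lst = [2, 13, 19, 18, 8]
After line 2 (pop() -> a = 8): lst = [2, 13, 19, 18]
After line 3 (pop(3) -> b = 18): lst = [2, 13, 19]
After line 4 (pop(0) -> c = 2): lst = [13, 19]

8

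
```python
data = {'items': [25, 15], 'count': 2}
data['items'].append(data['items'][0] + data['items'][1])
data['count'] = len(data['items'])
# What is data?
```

After line 1: data = {'items': [25, 15], 'count': 2}
After line 2 (append 25 + 15 = 40): data = {'items': [25, 15, 40], 'count': 2}
After line 3 (count = len(items) = 3): data = {'items': [25, 15, 40], 'count': 3}

{'items': [25, 15, 40], 'count': 3}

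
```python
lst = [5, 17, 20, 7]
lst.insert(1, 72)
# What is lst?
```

[5, 72, 17, 20, 7]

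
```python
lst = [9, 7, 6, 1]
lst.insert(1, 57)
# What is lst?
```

[9, 57, 7, 6, 1]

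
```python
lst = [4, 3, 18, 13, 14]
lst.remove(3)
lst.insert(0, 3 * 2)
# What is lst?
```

After line 1: lst = [4, 3, 18, 13, 14]
After line 2 (remove first 3): lst = [4, 18, 13, 14]
After line 3 (insert 6 at index 0): lst = [6, 4, 18, 13, 14]

[6, 4, 18, 13, 14]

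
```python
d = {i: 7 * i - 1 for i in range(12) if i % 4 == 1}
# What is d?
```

{1: 6, 5: 34, 9: 62}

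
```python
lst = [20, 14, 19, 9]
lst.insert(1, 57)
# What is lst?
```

[20, 57, 14, 19, 9]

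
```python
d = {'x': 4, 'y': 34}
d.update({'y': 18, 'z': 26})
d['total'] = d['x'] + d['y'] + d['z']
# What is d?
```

After line 1: d = {'x': 4, 'y': 34}
After line 2 (y overwritten, z added): d = {'x': 4, 'y': 18, 'z': 26}
After line 3 (total = 4 + 18 + 26 = 48): d = {'x': 4, 'y': 18, 'z': 26, 'total': 48}

{'x': 4, 'y': 18, 'z': 26, 'total': 48}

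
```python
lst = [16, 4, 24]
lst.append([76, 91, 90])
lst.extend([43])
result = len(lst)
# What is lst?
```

After line 1: lst = [16, 4, 24]
After line 2 (append adds [76, 91, 90] as single element): lst = [16, 4, 24, [76, 91, 90]]
After line 3 (extend unpacks [43], adds 43): lst = [16, 4, 24, [76, 91, 90], 43]
After line 4: result = len(lst) = 5

[16, 4, 24, [76, 91, 90], 43]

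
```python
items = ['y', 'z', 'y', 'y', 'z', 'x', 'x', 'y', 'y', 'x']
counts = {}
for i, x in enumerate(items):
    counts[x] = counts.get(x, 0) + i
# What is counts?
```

Initial: counts = {}, items = ['y', 'z', 'y', 'y', 'z', 'x', 'x', 'y', 'y', 'x']
i=0, x='y': counts = {'y': 0}
i=1, x='z': counts = {'y': 0, 'z': 1}
i=2, x='y': counts = {'y': 2, 'z': 1}
i=3, x='y': counts = {'y': 5, 'z': 1}
i=4, x='z': counts = {'y': 5, 'z': 5}
i=5, x='x': counts = {'y': 5, 'z': 5, 'x': 5}
i=6, x='x': counts = {'y': 5, 'z': 5, 'x': 11}
i=7, x='y': counts = {'y': 12, 'z': 5, 'x': 11}
i=8, x='y': counts = {'y': 20, 'z': 5, 'x': 11}
i=9, x='x': counts = {'y': 20, 'z': 5, 'x': 20}

{'y': 20, 'z': 5, 'x': 20}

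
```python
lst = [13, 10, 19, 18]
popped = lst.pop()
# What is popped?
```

18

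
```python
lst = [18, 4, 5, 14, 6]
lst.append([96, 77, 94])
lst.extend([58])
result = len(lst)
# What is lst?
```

After line 1: lst = [18, 4, 5, 14, 6]
After line 2 (append adds [96, 77, 94] as single element): lst = [18, 4, 5, 14, 6, [96, 77, 94]]
After line 3 (extend unpacks [58], adds 58): lst = [18, 4, 5, 14, 6, [96, 77, 94], 58]
After line 4: result = len(lst) = 7

[18, 4, 5, 14, 6, [96, 77, 94], 58]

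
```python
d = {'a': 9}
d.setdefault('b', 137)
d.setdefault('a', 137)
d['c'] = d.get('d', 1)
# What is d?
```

After line 1: d = {'a': 9}
After line 2 (setdefault adds 'b'=137): d = {'a': 9, 'b': 137}
After line 3 (setdefault 'a' no-op, already exists): d = {'a': 9, 'b': 137}
After line 4 (get('d', 1) returns default since 'd' not in d): d = {'a': 9, 'b': 137, 'c': 1}

{'a': 9, 'b': 137, 'c': 1}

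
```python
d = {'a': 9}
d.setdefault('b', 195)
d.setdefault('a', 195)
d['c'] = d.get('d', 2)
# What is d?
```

After line 1: d = {'a': 9}
After line 2 (setdefault adds 'b'=195): d = {'a': 9, 'b': 195}
After line 3 (setdefault 'a' no-op, already exists): d = {'a': 9, 'b': 195}
After line 4 (get('d', 2) returns default since 'd' not in d): d = {'a': 9, 'b': 195, 'c': 2}

{'a': 9, 'b': 195, 'c': 2}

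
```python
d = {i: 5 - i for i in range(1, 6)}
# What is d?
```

{1: 4, 2: 3, 3: 2, 4: 1, 5: 0}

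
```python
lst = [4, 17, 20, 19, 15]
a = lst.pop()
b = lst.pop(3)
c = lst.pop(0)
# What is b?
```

After line 1: lst = [4, 17, 20, 19, 15]
After line 2 (pop() -> a = 15): lst = [4, 17, 20, 19]
After line 3 (pop(3) -> b = 19): lst = [4, 17, 20]
After line 4 (pop(0) -> c = 4): lst = [17, 20]

19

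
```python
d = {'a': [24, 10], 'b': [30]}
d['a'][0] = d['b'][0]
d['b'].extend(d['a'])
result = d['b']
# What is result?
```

After line 1: d = {'a': [24, 10], 'b': [30]}
After line 2 (a[0] = b[0] = 30): d = {'a': [30, 10], 'b': [30]}
After line 3 (b.extend(a) appends [30, 10]): d = {'a': [30, 10], 'b': [30, 30, 10]}
After line 4: result = d['b'] = [30, 30, 10]

[30, 30, 10]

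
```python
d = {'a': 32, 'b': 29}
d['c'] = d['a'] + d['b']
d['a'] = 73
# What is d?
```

After line 1: d = {'a': 32, 'b': 29}
After line 2 (d['c'] = 32 + 29): d = {'a': 32, 'b': 29, 'c': 61}
After line 3: d = {'a': 73, 'b': 29, 'c': 61}

{'a': 73, 'b': 29, 'c': 61}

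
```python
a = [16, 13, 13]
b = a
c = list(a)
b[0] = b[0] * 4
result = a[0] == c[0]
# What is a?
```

After line 1: a = [16, 13, 13]
After line 2 (b = a, alias): a = [16, 13, 13], b = [16, 13, 13]
After line 3 (c = list(a) is a copy, new object): c = [16, 13, 13]
After line 4 (b[0] = 16 * 4 = 64; mutates shared a/b): a = b = [64, 13, 13], c = [16, 13, 13]
After line 5 (a[0] = 64, c[0] = 16; result = False)

[64, 13, 13]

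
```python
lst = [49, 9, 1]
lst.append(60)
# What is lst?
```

[49, 9, 1, 60]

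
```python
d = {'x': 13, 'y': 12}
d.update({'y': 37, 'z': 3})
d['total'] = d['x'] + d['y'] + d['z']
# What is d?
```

After line 1: d = {'x': 13, 'y': 12}
After line 2 (y overwritten, z added): d = {'x': 13, 'y': 37, 'z': 3}
After line 3 (total = 13 + 37 + 3 = 53): d = {'x': 13, 'y': 37, 'z': 3, 'total': 53}

{'x': 13, 'y': 37, 'z': 3, 'total': 53}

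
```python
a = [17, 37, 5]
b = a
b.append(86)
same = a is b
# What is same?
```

After line 1: a = [17, 37, 5]
After line 2 (b = a is an alias, same object): a = [17, 37, 5], b = [17, 37, 5]
After line 3 (b.append mutates the shared list): a = [17, 37, 5, 86], b = [17, 37, 5, 86]
After line 4 (same = a is b; same object -> True): same = True

True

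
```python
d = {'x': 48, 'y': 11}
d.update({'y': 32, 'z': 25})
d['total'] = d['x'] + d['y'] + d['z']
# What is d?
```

After line 1: d = {'x': 48, 'y': 11}
After line 2 (y overwritten, z added): d = {'x': 48, 'y': 32, 'z': 25}
After line 3 (total = 48 + 32 + 25 = 105): d = {'x': 48, 'y': 32, 'z': 25, 'total': 105}

{'x': 48, 'y': 32, 'z': 25, 'total': 105}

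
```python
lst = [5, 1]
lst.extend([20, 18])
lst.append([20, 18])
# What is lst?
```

After line 1: lst = [5, 1]
After line 2 (extend unpacks [20, 18]): lst = [5, 1, 20, 18]
After line 3 (append adds [20, 18] as single element): lst = [5, 1, 20, 18, [20, 18]]

[5, 1, 20, 18, [20, 18]]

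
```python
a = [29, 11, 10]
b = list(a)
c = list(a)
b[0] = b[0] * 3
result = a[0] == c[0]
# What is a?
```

After line 1: a = [29, 11, 10]
After line 2 (b = list(a), copy): a = [29, 11, 10], b = [29, 11, 10]
After line 3 (c = list(a) is a copy, new object): c = [29, 11, 10]
After line 4 (b[0] = 29 * 3 = 87; only b mutates (copy)): a = [29, 11, 10], b = [87, 11, 10], c = [29, 11, 10]
After line 5 (a[0] = 29, c[0] = 29; result = True)

[29, 11, 10]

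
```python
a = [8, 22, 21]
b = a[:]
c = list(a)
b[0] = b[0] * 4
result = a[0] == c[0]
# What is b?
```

After line 1: a = [8, 22, 21]
After line 2 (b = a[:], copy): a = [8, 22, 21], b = [8, 22, 21]
After line 3 (c = list(a) is a copy, new object): c = [8, 22, 21]
After line 4 (b[0] = 8 * 4 = 32; only b mutates (copy)): a = [8, 22, 21], b = [32, 22, 21], c = [8, 22, 21]
After line 5 (a[0] = 8, c[0] = 8; result = True)

[32, 22, 21]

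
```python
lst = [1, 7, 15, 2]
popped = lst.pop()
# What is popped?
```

2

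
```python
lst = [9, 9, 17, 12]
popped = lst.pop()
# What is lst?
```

[9, 9, 17]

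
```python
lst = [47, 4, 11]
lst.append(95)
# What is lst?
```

[47, 4, 11, 95]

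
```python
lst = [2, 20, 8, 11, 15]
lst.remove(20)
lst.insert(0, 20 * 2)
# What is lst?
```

After line 1: lst = [2, 20, 8, 11, 15]
After line 2 (remove first 20): lst = [2, 8, 11, 15]
After line 3 (insert 40 at index 0): lst = [40, 2, 8, 11, 15]

[40, 2, 8, 11, 15]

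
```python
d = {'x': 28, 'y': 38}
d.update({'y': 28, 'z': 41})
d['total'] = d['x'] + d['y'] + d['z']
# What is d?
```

After line 1: d = {'x': 28, 'y': 38}
After line 2 (y overwritten, z added): d = {'x': 28, 'y': 28, 'z': 41}
After line 3 (total = 28 + 28 + 41 = 97): d = {'x': 28, 'y': 28, 'z': 41, 'total': 97}

{'x': 28, 'y': 28, 'z': 41, 'total': 97}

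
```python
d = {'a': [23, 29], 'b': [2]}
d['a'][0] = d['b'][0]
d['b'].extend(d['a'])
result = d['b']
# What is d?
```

After line 1: d = {'a': [23, 29], 'b': [2]}
After line 2 (a[0] = b[0] = 2): d = {'a': [2, 29], 'b': [2]}
After line 3 (b.extend(a) appends [2, 29]): d = {'a': [2, 29], 'b': [2, 2, 29]}
After line 4: result = d['b'] = [2, 2, 29]

{'a': [2, 29], 'b': [2, 2, 29]}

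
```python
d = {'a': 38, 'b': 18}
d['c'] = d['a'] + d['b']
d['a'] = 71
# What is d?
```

After line 1: d = {'a': 38, 'b': 18}
After line 2 (d['c'] = 38 + 18): d = {'a': 38, 'b': 18, 'c': 56}
After line 3: d = {'a': 71, 'b': 18, 'c': 56}

{'a': 71, 'b': 18, 'c': 56}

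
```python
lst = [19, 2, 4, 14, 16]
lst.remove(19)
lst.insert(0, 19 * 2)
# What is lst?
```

After line 1: lst = [19, 2, 4, 14, 16]
After line 2 (remove first 19): lst = [2, 4, 14, 16]
After line 3 (insert 38 at index 0): lst = [38, 2, 4, 14, 16]

[38, 2, 4, 14, 16]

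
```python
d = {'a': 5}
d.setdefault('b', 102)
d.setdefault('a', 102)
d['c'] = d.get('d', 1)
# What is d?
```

After line 1: d = {'a': 5}
After line 2 (setdefault adds 'b'=102): d = {'a': 5, 'b': 102}
After line 3 (setdefault 'a' no-op, already exists): d = {'a': 5, 'b': 102}
After line 4 (get('d', 1) returns default since 'd' not in d): d = {'a': 5, 'b': 102, 'c': 1}

{'a': 5, 'b': 102, 'c': 1}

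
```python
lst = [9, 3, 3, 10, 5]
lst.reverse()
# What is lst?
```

[5, 10, 3, 3, 9]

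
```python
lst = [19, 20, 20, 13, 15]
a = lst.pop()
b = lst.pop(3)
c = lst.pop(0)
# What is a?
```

After line 1: lst = [19, 20, 20, 13, 15]
After line 2 (pop() -> a = 15): lst = [19, 20, 20, 13]
After line 3 (pop(3) -> b = 13): lst = [19, 20, 20]
After line 4 (pop(0) -> c = 19): lst = [20, 20]

15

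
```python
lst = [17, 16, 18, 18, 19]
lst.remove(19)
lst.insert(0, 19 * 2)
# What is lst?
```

After line 1: lst = [17, 16, 18, 18, 19]
After line 2 (remove first 19): lst = [17, 16, 18, 18]
After line 3 (insert 38 at index 0): lst = [38, 17, 16, 18, 18]

[38, 17, 16, 18, 18]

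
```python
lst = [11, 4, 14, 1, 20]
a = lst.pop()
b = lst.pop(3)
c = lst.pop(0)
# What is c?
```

After line 1: lst = [11, 4, 14, 1, 20]
After line 2 (pop() -> a = 20): lst = [11, 4, 14, 1]
After line 3 (pop(3) -> b = 1): lst = [11, 4, 14]
After line 4 (pop(0) -> c = 11): lst = [4, 14]

11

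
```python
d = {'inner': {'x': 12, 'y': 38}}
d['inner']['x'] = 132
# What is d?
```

After line 1: d = {'inner': {'x': 12, 'y': 38}}
After line 2 (inner x overwritten): d = {'inner': {'x': 132, 'y': 38}}

{'inner': {'x': 132, 'y': 38}}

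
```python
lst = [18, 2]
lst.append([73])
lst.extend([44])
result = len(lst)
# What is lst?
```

After line 1: lst = [18, 2]
After line 2 (append adds [73] as single element): lst = [18, 2, [73]]
After line 3 (extend unpacks [44], adds 44): lst = [18, 2, [73], 44]
After line 4: result = len(lst) = 4

[18, 2, [73], 44]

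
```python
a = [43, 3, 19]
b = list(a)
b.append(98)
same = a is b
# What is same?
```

After line 1: a = [43, 3, 19]
After line 2 (b = list(a) is a shallow copy, new object): a = [43, 3, 19], b = [43, 3, 19]
After line 3 (append only mutates b): a = [43, 3, 19], b = [43, 3, 19, 98]
After line 4 (same = a is b; different objects -> False): same = False

False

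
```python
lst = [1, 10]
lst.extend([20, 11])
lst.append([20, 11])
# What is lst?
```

After line 1: lst = [1, 10]
After line 2 (extend unpacks [20, 11]): lst = [1, 10, 20, 11]
After line 3 (append adds [20, 11] as single element): lst = [1, 10, 20, 11, [20, 11]]

[1, 10, 20, 11, [20, 11]]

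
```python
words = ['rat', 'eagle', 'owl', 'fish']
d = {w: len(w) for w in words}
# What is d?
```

{'rat': 3, 'eagle': 5, 'owl': 3, 'fish': 4}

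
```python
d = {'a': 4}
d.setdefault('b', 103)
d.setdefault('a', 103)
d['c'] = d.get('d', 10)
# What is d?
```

After line 1: d = {'a': 4}
After line 2 (setdefault adds 'b'=103): d = {'a': 4, 'b': 103}
After line 3 (setdefault 'a' no-op, already exists): d = {'a': 4, 'b': 103}
After line 4 (get('d', 10) returns default since 'd' not in d): d = {'a': 4, 'b': 103, 'c': 10}

{'a': 4, 'b': 103, 'c': 10}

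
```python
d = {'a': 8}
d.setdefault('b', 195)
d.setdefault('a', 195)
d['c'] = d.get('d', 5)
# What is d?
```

After line 1: d = {'a': 8}
After line 2 (setdefault adds 'b'=195): d = {'a': 8, 'b': 195}
After line 3 (setdefault 'a' no-op, already exists): d = {'a': 8, 'b': 195}
After line 4 (get('d', 5) returns default since 'd' not in d): d = {'a': 8, 'b': 195, 'c': 5}

{'a': 8, 'b': 195, 'c': 5}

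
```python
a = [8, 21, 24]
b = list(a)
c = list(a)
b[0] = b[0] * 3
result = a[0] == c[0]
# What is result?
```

After line 1: a = [8, 21, 24]
After line 2 (b = list(a), copy): a = [8, 21, 24], b = [8, 21, 24]
After line 3 (c = list(a) is a copy, new object): c = [8, 21, 24]
After line 4 (b[0] = 8 * 3 = 24; only b mutates (copy)): a = [8, 21, 24], b = [24, 21, 24], c = [8, 21, 24]
After line 5 (a[0] = 8, c[0] = 8; result = True)

True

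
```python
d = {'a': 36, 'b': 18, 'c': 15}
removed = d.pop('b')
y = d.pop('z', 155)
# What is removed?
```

After line 1: d = {'a': 36, 'b': 18, 'c': 15}
After line 2 (pop 'b' returns 18): d = {'a': 36, 'c': 15}, removed = 18
After line 3 (pop 'z' missing, returns default 155): d = {'a': 36, 'c': 15}, y = 155

18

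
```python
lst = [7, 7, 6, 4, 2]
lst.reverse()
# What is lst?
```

[2, 4, 6, 7, 7]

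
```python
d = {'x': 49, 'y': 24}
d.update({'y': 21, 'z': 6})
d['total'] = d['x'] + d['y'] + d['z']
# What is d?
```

After line 1: d = {'x': 49, 'y': 24}
After line 2 (y overwritten, z added): d = {'x': 49, 'y': 21, 'z': 6}
After line 3 (total = 49 + 21 + 6 = 76): d = {'x': 49, 'y': 21, 'z': 6, 'total': 76}

{'x': 49, 'y': 21, 'z': 6, 'total': 76}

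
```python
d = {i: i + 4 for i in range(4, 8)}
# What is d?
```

{4: 8, 5: 9, 6: 10, 7: 11}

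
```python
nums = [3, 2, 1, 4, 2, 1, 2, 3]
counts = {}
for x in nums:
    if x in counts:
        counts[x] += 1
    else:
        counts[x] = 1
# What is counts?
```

Initial: counts = {}, nums = [3, 2, 1, 4, 2, 1, 2, 3]
See 3: counts = {3: 1}
See 2: counts = {3: 1, 2: 1}
See 1: counts = {3: 1, 2: 1, 1: 1}
See 4: counts = {3: 1, 2: 1, 1: 1, 4: 1}
See 2: counts = {3: 1, 2: 2, 1: 1, 4: 1}
See 1: counts = {3: 1, 2: 2, 1: 2, 4: 1}
See 2: counts = {3: 1, 2: 3, 1: 2, 4: 1}
See 3: counts = {3: 2, 2: 3, 1: 2, 4: 1}

{3: 2, 2: 3, 1: 2, 4: 1}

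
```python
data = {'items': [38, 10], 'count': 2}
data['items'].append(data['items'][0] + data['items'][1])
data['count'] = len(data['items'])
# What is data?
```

After line 1: data = {'items': [38, 10], 'count': 2}
After line 2 (append 38 + 10 = 48): data = {'items': [38, 10, 48], 'count': 2}
After line 3 (count = len(items) = 3): data = {'items': [38, 10, 48], 'count': 3}

{'items': [38, 10, 48], 'count': 3}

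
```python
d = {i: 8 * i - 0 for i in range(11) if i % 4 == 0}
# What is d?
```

{0: 0, 4: 32, 8: 64}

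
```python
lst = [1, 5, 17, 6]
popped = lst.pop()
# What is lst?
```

[1, 5, 17]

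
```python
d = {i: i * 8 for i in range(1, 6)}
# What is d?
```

{1: 8, 2: 16, 3: 24, 4: 32, 5: 40}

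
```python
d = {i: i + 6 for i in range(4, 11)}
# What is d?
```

{4: 10, 5: 11, 6: 12, 7: 13, 8: 14, 9: 15, 10: 16}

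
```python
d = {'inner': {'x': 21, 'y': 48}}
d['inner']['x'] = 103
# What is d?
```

After line 1: d = {'inner': {'x': 21, 'y': 48}}
After line 2 (inner x overwritten): d = {'inner': {'x': 103, 'y': 48}}

{'inner': {'x': 103, 'y': 48}}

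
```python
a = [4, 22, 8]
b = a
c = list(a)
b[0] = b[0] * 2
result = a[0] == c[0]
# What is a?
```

After line 1: a = [4, 22, 8]
After line 2 (b = a, alias): a = [4, 22, 8], b = [4, 22, 8]
After line 3 (c = list(a) is a copy, new object): c = [4, 22, 8]
After line 4 (b[0] = 4 * 2 = 8; mutates shared a/b): a = b = [8, 22, 8], c = [4, 22, 8]
After line 5 (a[0] = 8, c[0] = 4; result = False)

[8, 22, 8]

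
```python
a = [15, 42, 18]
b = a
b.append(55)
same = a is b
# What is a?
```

After line 1: a = [15, 42, 18]
After line 2 (b = a is an alias, same object): a = [15, 42, 18], b = [15, 42, 18]
After line 3 (b.append mutates the shared list): a = [15, 42, 18, 55], b = [15, 42, 18, 55]
After line 4 (same = a is b; same object -> True): same = True

[15, 42, 18, 55]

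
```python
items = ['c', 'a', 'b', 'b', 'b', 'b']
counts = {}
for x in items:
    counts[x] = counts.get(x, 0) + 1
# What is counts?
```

Initial: counts = {}, items = ['c', 'a', 'b', 'b', 'b', 'b']
See 'c': counts = {'c': 1}
See 'a': counts = {'c': 1, 'a': 1}
See 'b': counts = {'c': 1, 'a': 1, 'b': 1}
See 'b': counts = {'c': 1, 'a': 1, 'b': 2}
See 'b': counts = {'c': 1, 'a': 1, 'b': 3}
See 'b': counts = {'c': 1, 'a': 1, 'b': 4}

{'c': 1, 'a': 1, 'b': 4}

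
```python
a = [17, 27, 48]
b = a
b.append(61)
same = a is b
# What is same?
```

After line 1: a = [17, 27, 48]
After line 2 (b = a is an alias, same object): a = [17, 27, 48], b = [17, 27, 48]
After line 3 (b.append mutates the shared list): a = [17, 27, 48, 61], b = [17, 27, 48, 61]
After line 4 (same = a is b; same object -> True): same = True

True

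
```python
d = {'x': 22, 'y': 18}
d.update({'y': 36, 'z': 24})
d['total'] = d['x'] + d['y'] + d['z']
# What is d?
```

After line 1: d = {'x': 22, 'y': 18}
After line 2 (y overwritten, z added): d = {'x': 22, 'y': 36, 'z': 24}
After line 3 (total = 22 + 36 + 24 = 82): d = {'x': 22, 'y': 36, 'z': 24, 'total': 82}

{'x': 22, 'y': 36, 'z': 24, 'total': 82}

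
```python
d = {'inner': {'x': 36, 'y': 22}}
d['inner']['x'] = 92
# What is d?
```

After line 1: d = {'inner': {'x': 36, 'y': 22}}
After line 2 (inner x overwritten): d = {'inner': {'x': 92, 'y': 22}}

{'inner': {'x': 92, 'y': 22}}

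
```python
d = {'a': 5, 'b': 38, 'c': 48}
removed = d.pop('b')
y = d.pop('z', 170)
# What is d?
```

After line 1: d = {'a': 5, 'b': 38, 'c': 48}
After line 2 (pop 'b' returns 38): d = {'a': 5, 'c': 48}, removed = 38
After line 3 (pop 'z' missing, returns default 170): d = {'a': 5, 'c': 48}, y = 170

{'a': 5, 'c': 48}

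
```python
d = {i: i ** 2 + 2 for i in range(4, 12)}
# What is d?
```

{4: 18, 5: 27, 6: 38, 7: 51, 8: 66, 9: 83, 10: 102, 11: 123}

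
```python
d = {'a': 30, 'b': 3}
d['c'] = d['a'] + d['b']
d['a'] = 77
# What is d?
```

After line 1: d = {'a': 30, 'b': 3}
After line 2 (d['c'] = 30 + 3): d = {'a': 30, 'b': 3, 'c': 33}
After line 3: d = {'a': 77, 'b': 3, 'c': 33}

{'a': 77, 'b': 3, 'c': 33}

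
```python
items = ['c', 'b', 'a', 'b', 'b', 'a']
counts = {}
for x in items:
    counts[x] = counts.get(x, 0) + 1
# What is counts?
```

Initial: counts = {}, items = ['c', 'b', 'a', 'b', 'b', 'a']
See 'c': counts = {'c': 1}
See 'b': counts = {'c': 1, 'b': 1}
See 'a': counts = {'c': 1, 'b': 1, 'a': 1}
See 'b': counts = {'c': 1, 'b': 2, 'a': 1}
See 'b': counts = {'c': 1, 'b': 3, 'a': 1}
See 'a': counts = {'c': 1, 'b': 3, 'a': 2}

{'c': 1, 'b': 3, 'a': 2}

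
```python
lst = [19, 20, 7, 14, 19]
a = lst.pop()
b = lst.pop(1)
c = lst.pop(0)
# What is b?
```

After line 1: lst = [19, 20, 7, 14, 19]
After line 2 (pop() -> a = 19): lst = [19, 20, 7, 14]
After line 3 (pop(1) -> b = 20): lst = [19, 7, 14]
After line 4 (pop(0) -> c = 19): lst = [7, 14]

20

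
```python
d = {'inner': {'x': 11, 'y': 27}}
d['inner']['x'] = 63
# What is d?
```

After line 1: d = {'inner': {'x': 11, 'y': 27}}
After line 2 (inner x overwritten): d = {'inner': {'x': 63, 'y': 27}}

{'inner': {'x': 63, 'y': 27}}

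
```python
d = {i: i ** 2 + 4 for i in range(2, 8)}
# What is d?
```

{2: 8, 3: 13, 4: 20, 5: 29, 6: 40, 7: 53}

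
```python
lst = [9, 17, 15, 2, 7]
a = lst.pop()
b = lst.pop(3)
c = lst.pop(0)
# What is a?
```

After line 1: lst = [9, 17, 15, 2, 7]
After line 2 (pop() -> a = 7): lst = [9, 17, 15, 2]
After line 3 (pop(3) -> b = 2): lst = [9, 17, 15]
After line 4 (pop(0) -> c = 9): lst = [17, 15]

7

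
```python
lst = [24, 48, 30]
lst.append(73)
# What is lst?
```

[24, 48, 30, 73]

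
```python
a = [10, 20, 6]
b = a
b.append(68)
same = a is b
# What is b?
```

After line 1: a = [10, 20, 6]
After line 2 (b = a is an alias, same object): a = [10, 20, 6], b = [10, 20, 6]
After line 3 (b.append mutates the shared list): a = [10, 20, 6, 68], b = [10, 20, 6, 68]
After line 4 (same = a is b; same object -> True): same = True

[10, 20, 6, 68]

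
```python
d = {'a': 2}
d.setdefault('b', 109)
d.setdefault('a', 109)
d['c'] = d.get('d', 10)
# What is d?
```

After line 1: d = {'a': 2}
After line 2 (setdefault adds 'b'=109): d = {'a': 2, 'b': 109}
After line 3 (setdefault 'a' no-op, already exists): d = {'a': 2, 'b': 109}
After line 4 (get('d', 10) returns default since 'd' not in d): d = {'a': 2, 'b': 109, 'c': 10}

{'a': 2, 'b': 109, 'c': 10}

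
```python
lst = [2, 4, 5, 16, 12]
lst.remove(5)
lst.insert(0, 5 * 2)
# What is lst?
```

After line 1: lst = [2, 4, 5, 16, 12]
After line 2 (remove first 5): lst = [2, 4, 16, 12]
After line 3 (insert 10 at index 0): lst = [10, 2, 4, 16, 12]

[10, 2, 4, 16, 12]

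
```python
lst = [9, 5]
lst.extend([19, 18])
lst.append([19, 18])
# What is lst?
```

After line 1: lst = [9, 5]
After line 2 (extend unpacks [19, 18]): lst = [9, 5, 19, 18]
After line 3 (append adds [19, 18] as single element): lst = [9, 5, 19, 18, [19, 18]]

[9, 5, 19, 18, [19, 18]]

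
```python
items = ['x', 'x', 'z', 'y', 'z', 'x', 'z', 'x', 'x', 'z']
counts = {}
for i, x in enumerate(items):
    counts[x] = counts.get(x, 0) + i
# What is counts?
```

Initial: counts = {}, items = ['x', 'x', 'z', 'y', 'z', 'x', 'z', 'x', 'x', 'z']
i=0, x='x': counts = {'x': 0}
i=1, x='x': counts = {'x': 1}
i=2, x='z': counts = {'x': 1, 'z': 2}
i=3, x='y': counts = {'x': 1, 'z': 2, 'y': 3}
i=4, x='z': counts = {'x': 1, 'z': 6, 'y': 3}
i=5, x='x': counts = {'x': 6, 'z': 6, 'y': 3}
i=6, x='z': counts = {'x': 6, 'z': 12, 'y': 3}
i=7, x='x': counts = {'x': 13, 'z': 12, 'y': 3}
i=8, x='x': counts = {'x': 21, 'z': 12, 'y': 3}
i=9, x='z': counts = {'x': 21, 'z': 21, 'y': 3}

{'x': 21, 'z': 21, 'y': 3}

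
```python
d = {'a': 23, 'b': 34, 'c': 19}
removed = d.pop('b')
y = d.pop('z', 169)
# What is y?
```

After line 1: d = {'a': 23, 'b': 34, 'c': 19}
After line 2 (pop 'b' returns 34): d = {'a': 23, 'c': 19}, removed = 34
After line 3 (pop 'z' missing, returns default 169): d = {'a': 23, 'c': 19}, y = 169

169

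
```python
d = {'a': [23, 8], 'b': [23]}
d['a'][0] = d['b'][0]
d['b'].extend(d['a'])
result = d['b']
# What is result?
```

After line 1: d = {'a': [23, 8], 'b': [23]}
After line 2 (a[0] = b[0] = 23): d = {'a': [23, 8], 'b': [23]}
After line 3 (b.extend(a) appends [23, 8]): d = {'a': [23, 8], 'b': [23, 23, 8]}
After line 4: result = d['b'] = [23, 23, 8]

[23, 23, 8]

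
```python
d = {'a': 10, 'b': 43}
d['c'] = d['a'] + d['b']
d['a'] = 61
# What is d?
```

After line 1: d = {'a': 10, 'b': 43}
After line 2 (d['c'] = 10 + 43): d = {'a': 10, 'b': 43, 'c': 53}
After line 3: d = {'a': 61, 'b': 43, 'c': 53}

{'a': 61, 'b': 43, 'c': 53}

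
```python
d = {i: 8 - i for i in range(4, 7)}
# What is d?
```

{4: 4, 5: 3, 6: 2}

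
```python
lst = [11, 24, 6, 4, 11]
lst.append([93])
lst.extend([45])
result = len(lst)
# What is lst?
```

After line 1: lst = [11, 24, 6, 4, 11]
After line 2 (append adds [93] as single element): lst = [11, 24, 6, 4, 11, [93]]
After line 3 (extend unpacks [45], adds 45): lst = [11, 24, 6, 4, 11, [93], 45]
After line 4: result = len(lst) = 7

[11, 24, 6, 4, 11, [93], 45]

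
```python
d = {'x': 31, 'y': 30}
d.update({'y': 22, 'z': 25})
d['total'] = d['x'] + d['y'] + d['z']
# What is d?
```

After line 1: d = {'x': 31, 'y': 30}
After line 2 (y overwritten, z added): d = {'x': 31, 'y': 22, 'z': 25}
After line 3 (total = 31 + 22 + 25 = 78): d = {'x': 31, 'y': 22, 'z': 25, 'total': 78}

{'x': 31, 'y': 22, 'z': 25, 'total': 78}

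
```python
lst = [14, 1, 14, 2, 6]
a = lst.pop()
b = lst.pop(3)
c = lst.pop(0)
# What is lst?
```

After line 1: lst = [14, 1, 14, 2, 6]
After line 2 (pop() -> a = 6): lst = [14, 1, 14, 2]
After line 3 (pop(3) -> b = 2): lst = [14, 1, 14]
After line 4 (pop(0) -> c = 14): lst = [1, 14]

[1, 14]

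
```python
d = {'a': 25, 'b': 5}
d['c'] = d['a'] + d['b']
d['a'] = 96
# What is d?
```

After line 1: d = {'a': 25, 'b': 5}
After line 2 (d['c'] = 25 + 5): d = {'a': 25, 'b': 5, 'c': 30}
After line 3: d = {'a': 96, 'b': 5, 'c': 30}

{'a': 96, 'b': 5, 'c': 30}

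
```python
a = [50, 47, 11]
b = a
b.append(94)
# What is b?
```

After line 1: a = [50, 47, 11]
After line 2 (b = a is an alias, same object): a = [50, 47, 11], b = [50, 47, 11]
After line 3 (b.append mutates the shared list): a = [50, 47, 11, 94], b = [50, 47, 11, 94]

[50, 47, 11, 94]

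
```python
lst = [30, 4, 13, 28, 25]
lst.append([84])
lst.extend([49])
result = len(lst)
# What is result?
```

After line 1: lst = [30, 4, 13, 28, 25]
After line 2 (append adds [84] as single element): lst = [30, 4, 13, 28, 25, [84]]
After line 3 (extend unpacks [49], adds 49): lst = [30, 4, 13, 28, 25, [84], 49]
After line 4: result = len(lst) = 7

7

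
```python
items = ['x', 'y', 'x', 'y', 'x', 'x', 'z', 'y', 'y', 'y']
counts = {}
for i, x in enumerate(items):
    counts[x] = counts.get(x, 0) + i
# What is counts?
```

Initial: counts = {}, items = ['x', 'y', 'x', 'y', 'x', 'x', 'z', 'y', 'y', 'y']
i=0, x='x': counts = {'x': 0}
i=1, x='y': counts = {'x': 0, 'y': 1}
i=2, x='x': counts = {'x': 2, 'y': 1}
i=3, x='y': counts = {'x': 2, 'y': 4}
i=4, x='x': counts = {'x': 6, 'y': 4}
i=5, x='x': counts = {'x': 11, 'y': 4}
i=6, x='z': counts = {'x': 11, 'y': 4, 'z': 6}
i=7, x='y': counts = {'x': 11, 'y': 11, 'z': 6}
i=8, x='y': counts = {'x': 11, 'y': 19, 'z': 6}
i=9, x='y': counts = {'x': 11, 'y': 28, 'z': 6}

{'x': 11, 'y': 28, 'z': 6}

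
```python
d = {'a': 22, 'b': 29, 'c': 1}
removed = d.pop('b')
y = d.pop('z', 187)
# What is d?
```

After line 1: d = {'a': 22, 'b': 29, 'c': 1}
After line 2 (pop 'b' returns 29): d = {'a': 22, 'c': 1}, removed = 29
After line 3 (pop 'z' missing, returns default 187): d = {'a': 22, 'c': 1}, y = 187

{'a': 22, 'c': 1}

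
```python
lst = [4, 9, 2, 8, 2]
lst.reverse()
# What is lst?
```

[2, 8, 2, 9, 4]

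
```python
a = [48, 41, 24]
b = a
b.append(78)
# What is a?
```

After line 1: a = [48, 41, 24]
After line 2 (b = a is an alias, same object): a = [48, 41, 24], b = [48, 41, 24]
After line 3 (b.append mutates the shared list): a = [48, 41, 24, 78], b = [48, 41, 24, 78]

[48, 41, 24, 78]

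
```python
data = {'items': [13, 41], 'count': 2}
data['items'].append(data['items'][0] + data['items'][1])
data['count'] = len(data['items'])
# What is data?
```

After line 1: data = {'items': [13, 41], 'count': 2}
After line 2 (append 13 + 41 = 54): data = {'items': [13, 41, 54], 'count': 2}
After line 3 (count = len(items) = 3): data = {'items': [13, 41, 54], 'count': 3}

{'items': [13, 41, 54], 'count': 3}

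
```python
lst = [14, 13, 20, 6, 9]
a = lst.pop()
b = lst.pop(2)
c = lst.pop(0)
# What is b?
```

After line 1: lst = [14, 13, 20, 6, 9]
After line 2 (pop() -> a = 9): lst = [14, 13, 20, 6]
After line 3 (pop(2) -> b = 20): lst = [14, 13, 6]
After line 4 (pop(0) -> c = 14): lst = [13, 6]

20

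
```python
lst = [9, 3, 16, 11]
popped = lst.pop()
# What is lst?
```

[9, 3, 16]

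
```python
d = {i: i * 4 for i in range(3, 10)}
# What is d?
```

{3: 12, 4: 16, 5: 20, 6: 24, 7: 28, 8: 32, 9: 36}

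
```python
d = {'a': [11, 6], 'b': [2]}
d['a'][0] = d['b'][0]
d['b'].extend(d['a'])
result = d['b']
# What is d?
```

After line 1: d = {'a': [11, 6], 'b': [2]}
After line 2 (a[0] = b[0] = 2): d = {'a': [2, 6], 'b': [2]}
After line 3 (b.extend(a) appends [2, 6]): d = {'a': [2, 6], 'b': [2, 2, 6]}
After line 4: result = d['b'] = [2, 2, 6]

{'a': [2, 6], 'b': [2, 2, 6]}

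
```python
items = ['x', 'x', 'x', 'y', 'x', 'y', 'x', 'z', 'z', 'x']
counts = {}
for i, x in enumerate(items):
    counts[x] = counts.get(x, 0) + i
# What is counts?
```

Initial: counts = {}, items = ['x', 'x', 'x', 'y', 'x', 'y', 'x', 'z', 'z', 'x']
i=0, x='x': counts = {'x': 0}
i=1, x='x': counts = {'x': 1}
i=2, x='x': counts = {'x': 3}
i=3, x='y': counts = {'x': 3, 'y': 3}
i=4, x='x': counts = {'x': 7, 'y': 3}
i=5, x='y': counts = {'x': 7, 'y': 8}
i=6, x='x': counts = {'x': 13, 'y': 8}
i=7, x='z': counts = {'x': 13, 'y': 8, 'z': 7}
i=8, x='z': counts = {'x': 13, 'y': 8, 'z': 15}
i=9, x='x': counts = {'x': 22, 'y': 8, 'z': 15}

{'x': 22, 'y': 8, 'z': 15}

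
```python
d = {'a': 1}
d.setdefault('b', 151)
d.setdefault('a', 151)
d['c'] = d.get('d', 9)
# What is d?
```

After line 1: d = {'a': 1}
After line 2 (setdefault adds 'b'=151): d = {'a': 1, 'b': 151}
After line 3 (setdefault 'a' no-op, already exists): d = {'a': 1, 'b': 151}
After line 4 (get('d', 9) returns default since 'd' not in d): d = {'a': 1, 'b': 151, 'c': 9}

{'a': 1, 'b': 151, 'c': 9}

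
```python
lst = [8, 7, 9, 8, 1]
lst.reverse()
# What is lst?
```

[1, 8, 9, 7, 8]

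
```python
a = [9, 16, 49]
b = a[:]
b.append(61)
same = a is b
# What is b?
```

After line 1: a = [9, 16, 49]
After line 2 (b = a[:] is a shallow copy, new object): a = [9, 16, 49], b = [9, 16, 49]
After line 3 (append only mutates b): a = [9, 16, 49], b = [9, 16, 49, 61]
After line 4 (same = a is b; different objects -> False): same = False

[9, 16, 49, 61]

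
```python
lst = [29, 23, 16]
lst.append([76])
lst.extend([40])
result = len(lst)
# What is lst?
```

After line 1: lst = [29, 23, 16]
After line 2 (append adds [76] as single element): lst = [29, 23, 16, [76]]
After line 3 (extend unpacks [40], adds 40): lst = [29, 23, 16, [76], 40]
After line 4: result = len(lst) = 5

[29, 23, 16, [76], 40]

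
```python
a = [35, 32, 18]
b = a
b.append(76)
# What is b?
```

After line 1: a = [35, 32, 18]
After line 2 (b = a is an alias, same object): a = [35, 32, 18], b = [35, 32, 18]
After line 3 (b.append mutates the shared list): a = [35, 32, 18, 76], b = [35, 32, 18, 76]

[35, 32, 18, 76]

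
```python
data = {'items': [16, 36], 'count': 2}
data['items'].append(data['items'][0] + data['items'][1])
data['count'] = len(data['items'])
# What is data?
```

After line 1: data = {'items': [16, 36], 'count': 2}
After line 2 (append 16 + 36 = 52): data = {'items': [16, 36, 52], 'count': 2}
After line 3 (count = len(items) = 3): data = {'items': [16, 36, 52], 'count': 3}

{'items': [16, 36, 52], 'count': 3}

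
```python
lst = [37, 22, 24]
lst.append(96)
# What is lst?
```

[37, 22, 24, 96]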